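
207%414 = 207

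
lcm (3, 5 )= 15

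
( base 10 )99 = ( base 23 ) 47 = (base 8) 143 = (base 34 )2v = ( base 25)3O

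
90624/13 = 90624/13 = 6971.08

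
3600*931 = 3351600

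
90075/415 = 18015/83  =  217.05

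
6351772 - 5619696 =732076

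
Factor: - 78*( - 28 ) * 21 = 2^3*3^2*7^2*13^1 = 45864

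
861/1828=861/1828 = 0.47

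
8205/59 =8205/59=139.07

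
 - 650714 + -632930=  - 1283644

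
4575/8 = 571 + 7/8 = 571.88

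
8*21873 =174984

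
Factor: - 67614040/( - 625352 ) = 650135/6013 = 5^1*7^ ( - 1 )*859^(  -  1 )*130027^1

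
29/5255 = 29/5255 = 0.01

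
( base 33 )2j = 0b1010101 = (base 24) 3d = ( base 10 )85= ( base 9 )104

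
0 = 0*( - 9993)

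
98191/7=98191/7 = 14027.29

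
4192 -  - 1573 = 5765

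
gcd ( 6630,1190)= 170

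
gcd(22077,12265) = 2453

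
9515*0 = 0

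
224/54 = 4 + 4/27=4.15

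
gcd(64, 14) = 2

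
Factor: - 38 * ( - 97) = 3686 = 2^1*19^1*97^1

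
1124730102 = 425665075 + 699065027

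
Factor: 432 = 2^4* 3^3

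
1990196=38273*52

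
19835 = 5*3967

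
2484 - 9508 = -7024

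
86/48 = 43/24 =1.79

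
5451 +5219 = 10670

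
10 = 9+1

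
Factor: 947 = 947^1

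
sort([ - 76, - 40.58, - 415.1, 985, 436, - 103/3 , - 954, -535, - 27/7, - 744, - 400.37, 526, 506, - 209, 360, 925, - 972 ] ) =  [ -972,-954 , - 744,-535, - 415.1, - 400.37,  -  209, - 76, - 40.58, - 103/3 , - 27/7, 360,436 , 506, 526,  925, 985 ]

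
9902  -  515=9387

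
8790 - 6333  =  2457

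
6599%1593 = 227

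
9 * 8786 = 79074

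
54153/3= 18051 = 18051.00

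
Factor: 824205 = 3^1*5^1*23^1*2389^1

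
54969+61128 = 116097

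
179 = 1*179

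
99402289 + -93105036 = 6297253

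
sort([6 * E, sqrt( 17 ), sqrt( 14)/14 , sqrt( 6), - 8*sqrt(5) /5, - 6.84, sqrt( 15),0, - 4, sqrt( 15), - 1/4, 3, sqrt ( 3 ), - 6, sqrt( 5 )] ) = [-6.84, - 6, - 4 , - 8*sqrt(5)/5, - 1/4, 0, sqrt(14)/14,sqrt( 3), sqrt( 5 ), sqrt( 6 ),  3, sqrt(15 ),  sqrt ( 15),sqrt( 17 ),6*E ]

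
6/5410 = 3/2705=0.00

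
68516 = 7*9788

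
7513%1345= 788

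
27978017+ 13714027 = 41692044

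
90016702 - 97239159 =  - 7222457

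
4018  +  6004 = 10022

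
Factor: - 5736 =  - 2^3*3^1*239^1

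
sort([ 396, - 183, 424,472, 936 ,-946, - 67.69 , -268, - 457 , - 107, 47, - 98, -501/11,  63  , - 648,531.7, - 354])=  [ - 946, - 648,-457, - 354, - 268 , - 183, - 107, - 98, - 67.69,-501/11 , 47, 63,396 , 424,  472, 531.7,936 ] 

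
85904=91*944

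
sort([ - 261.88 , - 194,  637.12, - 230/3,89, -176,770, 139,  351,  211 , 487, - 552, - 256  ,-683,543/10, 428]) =[ - 683 , - 552 , - 261.88,-256, -194, - 176,-230/3,543/10, 89,139, 211,351, 428,  487, 637.12,770 ]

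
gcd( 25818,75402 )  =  6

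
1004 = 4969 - 3965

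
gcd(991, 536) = 1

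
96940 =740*131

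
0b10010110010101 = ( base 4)2112111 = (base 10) 9621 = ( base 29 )BCM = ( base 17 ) 1G4G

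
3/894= 1/298 = 0.00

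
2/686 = 1/343 = 0.00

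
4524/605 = 7 + 289/605 = 7.48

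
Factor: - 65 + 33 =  - 32=- 2^5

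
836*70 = 58520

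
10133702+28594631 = 38728333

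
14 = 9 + 5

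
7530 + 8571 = 16101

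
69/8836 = 69/8836 = 0.01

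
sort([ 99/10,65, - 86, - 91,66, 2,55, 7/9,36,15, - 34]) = [-91, - 86, - 34 , 7/9, 2 , 99/10,15,36,55, 65,  66]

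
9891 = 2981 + 6910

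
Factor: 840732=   2^2*3^1* 70061^1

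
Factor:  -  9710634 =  -2^1*3^1*19^1*103^1*827^1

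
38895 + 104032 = 142927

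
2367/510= 4 + 109/170=4.64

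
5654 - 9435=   -  3781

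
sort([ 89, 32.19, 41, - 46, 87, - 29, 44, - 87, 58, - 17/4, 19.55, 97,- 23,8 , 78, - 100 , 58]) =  [ - 100, - 87,- 46, - 29, - 23, - 17/4,8, 19.55, 32.19, 41, 44, 58, 58,  78, 87,89,  97] 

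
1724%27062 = 1724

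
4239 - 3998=241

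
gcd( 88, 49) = 1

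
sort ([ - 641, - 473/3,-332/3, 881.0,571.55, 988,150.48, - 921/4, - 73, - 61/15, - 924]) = [ - 924, - 641, -921/4,-473/3, - 332/3, - 73, - 61/15,150.48,571.55,881.0, 988 ] 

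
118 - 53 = 65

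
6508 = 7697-1189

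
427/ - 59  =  -427/59 = - 7.24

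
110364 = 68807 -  - 41557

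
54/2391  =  18/797 = 0.02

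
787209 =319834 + 467375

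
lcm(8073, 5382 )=16146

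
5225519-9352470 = - 4126951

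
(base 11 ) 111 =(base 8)205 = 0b10000101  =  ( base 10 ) 133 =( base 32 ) 45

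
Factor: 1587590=2^1  *  5^1 *158759^1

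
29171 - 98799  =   - 69628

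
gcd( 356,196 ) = 4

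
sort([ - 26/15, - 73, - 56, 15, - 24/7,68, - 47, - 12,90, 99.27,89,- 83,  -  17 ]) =[ - 83, - 73, - 56, - 47, - 17, - 12, - 24/7, - 26/15, 15, 68,89, 90, 99.27] 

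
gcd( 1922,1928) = 2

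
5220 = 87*60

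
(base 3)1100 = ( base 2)100100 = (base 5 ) 121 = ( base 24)1c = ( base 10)36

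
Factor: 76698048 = 2^6*3^1*7^1 * 149^1*383^1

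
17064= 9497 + 7567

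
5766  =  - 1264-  - 7030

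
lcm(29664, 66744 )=266976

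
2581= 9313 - 6732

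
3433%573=568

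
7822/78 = 100 + 11/39 = 100.28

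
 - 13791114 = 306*( - 45069 ) 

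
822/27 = 30+4/9= 30.44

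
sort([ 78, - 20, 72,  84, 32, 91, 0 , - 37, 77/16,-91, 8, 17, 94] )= [ -91, - 37, - 20 , 0, 77/16,8,17, 32, 72  ,  78,84, 91, 94]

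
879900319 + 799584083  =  1679484402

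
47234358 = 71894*657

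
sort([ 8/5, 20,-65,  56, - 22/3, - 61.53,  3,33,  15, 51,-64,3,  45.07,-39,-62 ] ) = [ -65,-64 , - 62,- 61.53, -39,- 22/3,  8/5,3,  3 , 15 , 20,33 , 45.07,  51,56] 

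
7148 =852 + 6296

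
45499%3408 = 1195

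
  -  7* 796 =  - 5572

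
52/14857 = 52/14857=0.00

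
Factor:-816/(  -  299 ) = 2^4*3^1*13^(  -  1) * 17^1*23^(-1)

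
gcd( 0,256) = 256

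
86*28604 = 2459944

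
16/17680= 1/1105=0.00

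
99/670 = 99/670= 0.15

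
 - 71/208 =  - 71/208 = - 0.34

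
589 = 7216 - 6627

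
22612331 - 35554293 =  - 12941962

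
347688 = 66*5268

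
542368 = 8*67796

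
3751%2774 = 977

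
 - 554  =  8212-8766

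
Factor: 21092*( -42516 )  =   - 896747472 =- 2^4*3^2 *1181^1*5273^1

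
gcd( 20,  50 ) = 10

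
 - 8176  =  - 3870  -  4306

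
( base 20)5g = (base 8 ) 164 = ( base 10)116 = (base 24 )4K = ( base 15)7B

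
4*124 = 496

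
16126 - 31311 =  - 15185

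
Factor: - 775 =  - 5^2*31^1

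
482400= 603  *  800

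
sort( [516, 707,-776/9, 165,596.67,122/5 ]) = [ - 776/9,122/5, 165,516,596.67,707] 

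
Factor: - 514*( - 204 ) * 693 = 72665208 = 2^3* 3^3 * 7^1*11^1*17^1 * 257^1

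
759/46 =16 + 1/2 = 16.50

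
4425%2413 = 2012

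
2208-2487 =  - 279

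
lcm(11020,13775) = 55100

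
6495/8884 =6495/8884 =0.73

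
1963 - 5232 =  - 3269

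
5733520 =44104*130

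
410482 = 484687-74205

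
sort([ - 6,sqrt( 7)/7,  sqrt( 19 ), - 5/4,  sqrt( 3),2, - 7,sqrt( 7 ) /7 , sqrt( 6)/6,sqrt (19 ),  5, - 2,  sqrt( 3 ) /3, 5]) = [ - 7, - 6, - 2,-5/4,  sqrt(7)/7, sqrt( 7) /7,sqrt( 6)/6 , sqrt( 3)/3,sqrt ( 3), 2,sqrt( 19 ), sqrt (19),5, 5]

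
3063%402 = 249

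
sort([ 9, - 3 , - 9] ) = [ - 9, - 3, 9 ] 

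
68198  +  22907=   91105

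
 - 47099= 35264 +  - 82363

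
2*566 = 1132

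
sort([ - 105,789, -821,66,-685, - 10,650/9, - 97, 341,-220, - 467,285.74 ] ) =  [ - 821, -685, - 467,- 220, -105, - 97,-10, 66,650/9, 285.74,341,789 ] 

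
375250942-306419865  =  68831077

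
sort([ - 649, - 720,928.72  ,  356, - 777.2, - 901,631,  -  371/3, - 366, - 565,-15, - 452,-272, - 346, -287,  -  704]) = [-901 , -777.2,-720, - 704,-649,-565, - 452, -366 , - 346,-287,-272,-371/3,-15, 356, 631, 928.72]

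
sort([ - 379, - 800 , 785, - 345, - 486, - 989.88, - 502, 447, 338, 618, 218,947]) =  [ -989.88, - 800, - 502 , - 486, - 379,-345, 218, 338 , 447 , 618,785,947 ]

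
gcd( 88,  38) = 2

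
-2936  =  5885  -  8821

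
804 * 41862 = 33657048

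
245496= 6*40916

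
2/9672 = 1/4836 = 0.00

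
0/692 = 0 = 0.00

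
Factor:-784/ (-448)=7/4 = 2^(-2 )*7^1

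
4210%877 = 702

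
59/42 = 59/42 =1.40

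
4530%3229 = 1301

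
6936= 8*867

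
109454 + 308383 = 417837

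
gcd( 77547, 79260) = 3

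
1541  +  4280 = 5821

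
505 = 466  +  39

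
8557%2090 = 197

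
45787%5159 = 4515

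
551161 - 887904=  - 336743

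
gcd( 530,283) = 1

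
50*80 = 4000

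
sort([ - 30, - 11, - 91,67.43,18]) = [-91,  -  30, - 11,18,67.43] 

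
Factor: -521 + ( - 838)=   -  3^2*151^1 = - 1359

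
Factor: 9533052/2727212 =3^4*409^( - 1) * 1667^(- 1)*29423^1=2383263/681803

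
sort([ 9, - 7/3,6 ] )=[-7/3,6,  9 ] 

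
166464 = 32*5202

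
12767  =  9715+3052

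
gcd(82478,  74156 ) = 2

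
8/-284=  - 2/71 = - 0.03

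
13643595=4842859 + 8800736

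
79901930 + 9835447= 89737377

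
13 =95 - 82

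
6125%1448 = 333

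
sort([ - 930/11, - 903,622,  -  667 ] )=[  -  903, - 667,-930/11,622 ]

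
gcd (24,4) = 4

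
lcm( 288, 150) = 7200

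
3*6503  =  19509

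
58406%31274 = 27132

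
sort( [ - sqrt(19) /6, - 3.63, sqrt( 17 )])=[ - 3.63  , - sqrt( 19 )/6,  sqrt ( 17 )] 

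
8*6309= 50472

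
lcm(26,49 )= 1274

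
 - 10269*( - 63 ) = 646947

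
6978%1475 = 1078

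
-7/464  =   - 1 + 457/464=-0.02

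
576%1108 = 576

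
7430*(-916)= - 6805880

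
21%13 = 8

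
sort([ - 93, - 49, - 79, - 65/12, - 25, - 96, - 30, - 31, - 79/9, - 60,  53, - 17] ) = [-96,-93, - 79 , - 60,  -  49, - 31, - 30, - 25 ,-17, - 79/9, - 65/12, 53 ]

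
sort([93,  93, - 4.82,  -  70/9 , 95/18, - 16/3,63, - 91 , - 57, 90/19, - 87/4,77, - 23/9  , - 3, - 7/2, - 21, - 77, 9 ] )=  [ - 91 ,  -  77 , - 57, - 87/4, - 21, - 70/9, - 16/3, - 4.82 , -7/2,-3, - 23/9, 90/19,95/18, 9,63, 77,93, 93]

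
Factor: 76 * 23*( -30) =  - 52440 = - 2^3*3^1* 5^1*19^1*23^1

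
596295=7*85185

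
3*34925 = 104775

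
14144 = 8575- - 5569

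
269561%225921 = 43640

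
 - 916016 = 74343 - 990359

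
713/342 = 2+29/342  =  2.08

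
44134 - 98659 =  - 54525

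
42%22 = 20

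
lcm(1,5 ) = 5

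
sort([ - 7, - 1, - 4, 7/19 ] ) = [ - 7, - 4 , - 1,7/19]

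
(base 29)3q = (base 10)113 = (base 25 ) 4d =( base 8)161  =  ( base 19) 5i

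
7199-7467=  - 268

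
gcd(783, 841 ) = 29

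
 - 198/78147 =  - 1+8661/8683  =  - 0.00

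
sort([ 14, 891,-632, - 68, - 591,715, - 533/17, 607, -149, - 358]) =[ - 632, - 591, - 358 ,- 149, - 68 , - 533/17, 14,607,  715, 891]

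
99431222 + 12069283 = 111500505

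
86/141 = 86/141 = 0.61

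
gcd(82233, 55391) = 1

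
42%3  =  0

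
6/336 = 1/56 = 0.02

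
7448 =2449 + 4999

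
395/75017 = 395/75017 =0.01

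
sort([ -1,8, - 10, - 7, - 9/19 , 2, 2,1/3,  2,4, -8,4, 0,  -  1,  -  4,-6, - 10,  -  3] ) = [ - 10, - 10, - 8,-7 , - 6 ,- 4,-3, - 1, - 1 ,  -  9/19,  0,1/3,2,2,2, 4, 4,8 ] 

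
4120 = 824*5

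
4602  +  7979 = 12581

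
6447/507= 2149/169 = 12.72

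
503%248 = 7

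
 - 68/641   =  -68/641 = - 0.11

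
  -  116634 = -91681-24953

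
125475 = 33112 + 92363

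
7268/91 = 7268/91 = 79.87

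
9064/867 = 10+394/867 = 10.45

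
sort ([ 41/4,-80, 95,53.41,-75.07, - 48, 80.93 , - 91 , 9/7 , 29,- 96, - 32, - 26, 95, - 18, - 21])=[-96 ,-91, - 80, - 75.07,-48, -32, - 26, - 21, - 18,9/7,41/4 , 29,53.41,80.93 , 95,95]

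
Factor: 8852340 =2^2*3^1*5^1*7^2 * 3011^1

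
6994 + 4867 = 11861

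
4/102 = 2/51 = 0.04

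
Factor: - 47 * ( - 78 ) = 2^1*3^1*13^1*47^1  =  3666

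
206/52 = 103/26 =3.96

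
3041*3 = 9123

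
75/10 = 15/2 = 7.50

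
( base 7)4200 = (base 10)1470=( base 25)28k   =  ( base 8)2676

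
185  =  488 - 303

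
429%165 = 99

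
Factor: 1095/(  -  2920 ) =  - 3/8 = - 2^ ( - 3)*3^1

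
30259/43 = 703+30/43 = 703.70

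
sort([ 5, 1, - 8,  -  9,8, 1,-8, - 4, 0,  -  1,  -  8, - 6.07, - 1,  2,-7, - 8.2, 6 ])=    [ - 9, - 8.2, - 8, - 8, - 8, - 7, - 6.07, - 4, - 1, - 1, 0, 1, 1, 2 , 5,6,8]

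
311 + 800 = 1111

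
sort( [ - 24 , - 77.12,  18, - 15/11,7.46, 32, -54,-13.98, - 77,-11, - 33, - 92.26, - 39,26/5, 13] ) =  [-92.26, - 77.12, - 77,-54, - 39,-33, - 24, -13.98 , - 11, - 15/11,26/5,  7.46, 13, 18, 32 ] 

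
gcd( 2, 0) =2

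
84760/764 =110 + 180/191 = 110.94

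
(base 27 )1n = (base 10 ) 50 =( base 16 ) 32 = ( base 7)101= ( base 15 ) 35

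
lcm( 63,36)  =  252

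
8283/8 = 8283/8 = 1035.38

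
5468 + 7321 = 12789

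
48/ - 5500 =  - 1+ 1363/1375 =- 0.01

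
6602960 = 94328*70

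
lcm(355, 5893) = 29465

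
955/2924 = 955/2924  =  0.33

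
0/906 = 0 = 0.00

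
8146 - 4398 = 3748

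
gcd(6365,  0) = 6365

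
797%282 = 233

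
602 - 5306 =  -4704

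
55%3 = 1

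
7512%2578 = 2356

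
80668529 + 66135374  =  146803903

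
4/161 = 4/161=0.02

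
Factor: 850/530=85/53 = 5^1 * 17^1*53^( - 1)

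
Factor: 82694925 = 3^4 * 5^2*97^1*421^1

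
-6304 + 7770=1466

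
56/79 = 56/79= 0.71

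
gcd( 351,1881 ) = 9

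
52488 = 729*72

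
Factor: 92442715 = 5^1* 18488543^1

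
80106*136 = 10894416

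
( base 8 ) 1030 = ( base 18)1be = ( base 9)655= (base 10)536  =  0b1000011000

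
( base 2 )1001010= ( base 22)38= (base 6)202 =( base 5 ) 244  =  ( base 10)74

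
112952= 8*14119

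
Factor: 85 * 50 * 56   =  2^4 * 5^3 * 7^1*17^1 =238000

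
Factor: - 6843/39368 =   -  2^( - 3)*3^1*7^( - 1)*19^ ( - 1 )*37^( - 1 ) * 2281^1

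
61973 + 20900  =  82873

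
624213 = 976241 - 352028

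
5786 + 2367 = 8153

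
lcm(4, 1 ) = 4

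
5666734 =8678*653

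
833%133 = 35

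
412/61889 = 412/61889 = 0.01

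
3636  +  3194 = 6830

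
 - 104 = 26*(-4)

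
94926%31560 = 246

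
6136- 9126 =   -  2990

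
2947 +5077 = 8024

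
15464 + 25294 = 40758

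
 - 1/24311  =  -1 + 24310/24311 =- 0.00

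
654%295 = 64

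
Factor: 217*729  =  3^6*7^1*31^1 = 158193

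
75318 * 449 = 33817782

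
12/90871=12/90871  =  0.00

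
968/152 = 121/19= 6.37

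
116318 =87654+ 28664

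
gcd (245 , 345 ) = 5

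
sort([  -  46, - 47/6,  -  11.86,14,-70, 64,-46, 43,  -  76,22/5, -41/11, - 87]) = [  -  87,-76,-70,  -  46, -46,-11.86,-47/6, - 41/11, 22/5,14, 43,64 ] 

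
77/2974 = 77/2974 = 0.03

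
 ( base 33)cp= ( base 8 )645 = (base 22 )j3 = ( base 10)421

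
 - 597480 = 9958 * ( - 60) 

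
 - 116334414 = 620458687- 736793101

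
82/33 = 2 + 16/33 = 2.48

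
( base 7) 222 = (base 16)72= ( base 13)8A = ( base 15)79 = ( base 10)114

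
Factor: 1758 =2^1*3^1*293^1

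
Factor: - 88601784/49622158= - 44300892/24811079   =  - 2^2*3^1*61^( - 1 )*1103^1* 3347^1 * 406739^( - 1) 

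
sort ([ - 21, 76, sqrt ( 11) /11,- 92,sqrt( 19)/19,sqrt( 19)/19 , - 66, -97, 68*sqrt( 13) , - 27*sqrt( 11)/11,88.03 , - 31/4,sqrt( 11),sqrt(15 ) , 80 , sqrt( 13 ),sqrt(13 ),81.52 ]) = [ -97,- 92, - 66, - 21, - 27*sqrt( 11 )/11, - 31/4,sqrt(19 ) /19, sqrt(19)/19,  sqrt( 11 )/11,  sqrt( 11 )  ,  sqrt( 13) , sqrt ( 13 ), sqrt( 15) , 76,80,81.52,88.03, 68 * sqrt( 13)]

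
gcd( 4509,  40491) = 9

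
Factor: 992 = 2^5*  31^1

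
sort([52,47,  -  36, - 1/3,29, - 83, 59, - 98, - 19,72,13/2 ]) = [ - 98,  -  83, - 36, - 19, - 1/3,  13/2,29,47,52,59, 72 ]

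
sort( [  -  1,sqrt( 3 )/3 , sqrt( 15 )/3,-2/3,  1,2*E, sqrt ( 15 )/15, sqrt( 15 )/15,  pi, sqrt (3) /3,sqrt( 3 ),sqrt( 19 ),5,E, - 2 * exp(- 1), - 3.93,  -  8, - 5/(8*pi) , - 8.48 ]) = [ - 8.48, - 8 , - 3.93, - 1,  -  2*exp( - 1 ) , - 2/3, - 5/ (8*pi), sqrt( 15) /15, sqrt ( 15 )/15, sqrt( 3 )/3, sqrt( 3 )/3, 1, sqrt( 15)/3, sqrt( 3),  E, pi, sqrt ( 19 ), 5,2*E ] 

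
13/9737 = 1/749 = 0.00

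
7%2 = 1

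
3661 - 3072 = 589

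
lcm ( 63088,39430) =315440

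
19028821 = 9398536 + 9630285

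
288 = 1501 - 1213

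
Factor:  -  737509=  -737509^1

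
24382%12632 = 11750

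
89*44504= 3960856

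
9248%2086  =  904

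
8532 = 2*4266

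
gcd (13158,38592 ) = 18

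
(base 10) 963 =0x3C3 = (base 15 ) 443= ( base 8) 1703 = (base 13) 591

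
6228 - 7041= -813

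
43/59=43/59 =0.73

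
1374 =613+761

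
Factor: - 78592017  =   - 3^1*7^1*3742477^1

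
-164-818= -982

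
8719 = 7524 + 1195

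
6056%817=337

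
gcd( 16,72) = 8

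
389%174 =41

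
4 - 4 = 0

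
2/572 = 1/286 = 0.00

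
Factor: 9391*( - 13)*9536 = -1164183488 = -2^6 * 13^1 * 149^1 *9391^1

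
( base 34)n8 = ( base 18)27g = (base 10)790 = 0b1100010110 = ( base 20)1JA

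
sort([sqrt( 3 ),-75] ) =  [  -  75,sqrt( 3 )] 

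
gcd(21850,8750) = 50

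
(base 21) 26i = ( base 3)1102000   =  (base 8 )2002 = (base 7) 2664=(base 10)1026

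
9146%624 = 410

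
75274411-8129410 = 67145001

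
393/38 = 10 +13/38 =10.34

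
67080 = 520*129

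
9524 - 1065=8459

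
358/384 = 179/192 = 0.93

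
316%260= 56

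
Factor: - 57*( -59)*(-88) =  - 2^3*3^1*11^1*19^1*59^1= - 295944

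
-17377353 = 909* ( - 19117)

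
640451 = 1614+638837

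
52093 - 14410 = 37683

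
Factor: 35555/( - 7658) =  - 2^( -1 )* 5^1*7^( - 1 )*13^1 =-65/14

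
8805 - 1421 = 7384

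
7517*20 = 150340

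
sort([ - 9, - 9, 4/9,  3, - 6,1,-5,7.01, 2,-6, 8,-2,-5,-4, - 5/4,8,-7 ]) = [ - 9,  -  9, - 7, - 6,-6, - 5, - 5 ,  -  4, - 2, - 5/4,4/9,1,2, 3,7.01,8,8 ] 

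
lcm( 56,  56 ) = 56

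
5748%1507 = 1227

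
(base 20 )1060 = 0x1fb8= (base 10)8120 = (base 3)102010202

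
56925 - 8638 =48287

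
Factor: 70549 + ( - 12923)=2^1*28813^1 = 57626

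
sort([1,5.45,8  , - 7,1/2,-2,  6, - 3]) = [-7, - 3, - 2, 1/2,  1, 5.45,6, 8 ]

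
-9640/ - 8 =1205 + 0/1 = 1205.00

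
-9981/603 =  - 1109/67 = -16.55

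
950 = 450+500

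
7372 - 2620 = 4752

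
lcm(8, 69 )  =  552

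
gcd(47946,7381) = 61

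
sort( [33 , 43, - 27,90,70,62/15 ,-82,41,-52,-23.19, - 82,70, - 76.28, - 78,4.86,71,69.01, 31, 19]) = [ - 82, - 82,  -  78, - 76.28, - 52, - 27, - 23.19, 62/15,4.86,19,31, 33,41,43,69.01,70 , 70,71,90]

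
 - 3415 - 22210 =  - 25625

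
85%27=4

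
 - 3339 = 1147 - 4486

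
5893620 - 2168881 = 3724739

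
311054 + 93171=404225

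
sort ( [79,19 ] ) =[19, 79] 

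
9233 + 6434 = 15667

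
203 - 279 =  - 76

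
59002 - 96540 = - 37538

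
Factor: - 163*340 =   -  2^2*5^1*17^1*163^1 = - 55420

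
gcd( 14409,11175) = 3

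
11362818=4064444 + 7298374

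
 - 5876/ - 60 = 97 + 14/15 = 97.93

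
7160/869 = 7160/869 =8.24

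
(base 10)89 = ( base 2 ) 1011001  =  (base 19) 4d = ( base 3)10022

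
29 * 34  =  986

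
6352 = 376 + 5976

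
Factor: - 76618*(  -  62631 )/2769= 1599553986/923 = 2^1*3^1 *13^( - 1)* 29^1 * 71^( - 1) * 1321^1*6959^1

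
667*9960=6643320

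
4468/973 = 4468/973 = 4.59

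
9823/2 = 9823/2= 4911.50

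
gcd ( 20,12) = 4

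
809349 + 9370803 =10180152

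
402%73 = 37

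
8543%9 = 2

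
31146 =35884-4738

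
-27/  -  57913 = 27/57913 = 0.00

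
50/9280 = 5/928 = 0.01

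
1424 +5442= 6866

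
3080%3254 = 3080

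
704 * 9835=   6923840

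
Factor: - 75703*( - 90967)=17^1*5351^1* 75703^1   =  6886474801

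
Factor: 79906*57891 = 2^1 * 3^1*23^1*839^1*39953^1 = 4625838246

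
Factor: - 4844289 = -3^1*139^1*11617^1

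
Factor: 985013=985013^1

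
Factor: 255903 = 3^1*197^1*433^1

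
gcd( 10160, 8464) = 16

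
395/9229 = 395/9229 = 0.04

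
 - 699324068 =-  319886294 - 379437774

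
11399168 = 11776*968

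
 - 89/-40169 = 89/40169  =  0.00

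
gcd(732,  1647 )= 183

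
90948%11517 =10329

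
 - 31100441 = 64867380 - 95967821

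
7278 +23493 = 30771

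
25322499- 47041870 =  - 21719371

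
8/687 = 8/687= 0.01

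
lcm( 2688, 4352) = 91392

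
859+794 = 1653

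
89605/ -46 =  - 89605/46  =  -1947.93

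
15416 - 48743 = - 33327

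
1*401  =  401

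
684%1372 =684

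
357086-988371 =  - 631285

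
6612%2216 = 2180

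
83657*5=418285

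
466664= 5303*88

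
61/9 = 6+7/9 = 6.78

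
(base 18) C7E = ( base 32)3ts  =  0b111110111100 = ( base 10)4028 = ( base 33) 3n2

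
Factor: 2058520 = 2^3*5^1*53^1*971^1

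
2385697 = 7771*307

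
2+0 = 2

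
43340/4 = 10835 = 10835.00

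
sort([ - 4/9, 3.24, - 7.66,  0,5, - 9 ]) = [ - 9 , - 7.66,  -  4/9,0,  3.24 , 5]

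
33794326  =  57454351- 23660025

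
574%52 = 2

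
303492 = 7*43356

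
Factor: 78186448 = 2^4 * 53^1 * 137^1*673^1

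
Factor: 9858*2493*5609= 137846750346 = 2^1*3^3 * 31^1*53^1*71^1*79^1*277^1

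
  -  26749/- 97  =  26749/97= 275.76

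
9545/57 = 9545/57 = 167.46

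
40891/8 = 5111 + 3/8 = 5111.38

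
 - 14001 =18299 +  - 32300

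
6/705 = 2/235 = 0.01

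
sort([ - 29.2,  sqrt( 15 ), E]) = [ - 29.2, E, sqrt( 15) ] 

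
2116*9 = 19044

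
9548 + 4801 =14349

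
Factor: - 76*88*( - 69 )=2^5*3^1*11^1*19^1  *23^1=461472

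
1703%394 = 127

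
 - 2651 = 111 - 2762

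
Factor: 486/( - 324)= - 3/2 =-2^(  -  1)* 3^1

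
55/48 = 55/48 = 1.15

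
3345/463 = 3345/463 =7.22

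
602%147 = 14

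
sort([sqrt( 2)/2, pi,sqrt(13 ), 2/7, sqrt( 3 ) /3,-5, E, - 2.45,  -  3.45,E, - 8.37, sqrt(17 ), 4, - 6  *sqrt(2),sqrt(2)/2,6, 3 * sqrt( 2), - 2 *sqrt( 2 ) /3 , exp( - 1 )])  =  [ - 6* sqrt(2 ), - 8.37 , - 5, - 3.45, - 2.45,-2*sqrt( 2 ) /3, 2/7,exp (  -  1),sqrt( 3 )/3,sqrt( 2)/2,sqrt( 2)/2, E, E,pi, sqrt(13),4, sqrt(17 ) , 3* sqrt ( 2), 6]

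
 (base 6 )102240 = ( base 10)8304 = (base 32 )83g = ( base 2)10000001110000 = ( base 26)C7A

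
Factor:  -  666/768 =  - 2^( - 7 )*3^1*37^1  =  - 111/128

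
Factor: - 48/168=-2^1*7^(-1) = - 2/7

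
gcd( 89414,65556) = 2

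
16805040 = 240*70021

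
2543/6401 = 2543/6401=0.40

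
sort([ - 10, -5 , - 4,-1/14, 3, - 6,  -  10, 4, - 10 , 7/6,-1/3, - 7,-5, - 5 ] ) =[  -  10,-10 ,-10, - 7, - 6, - 5, - 5, -5,  -  4,  -  1/3, - 1/14,7/6,  3, 4 ] 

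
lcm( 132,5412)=5412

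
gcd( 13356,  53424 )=13356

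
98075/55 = 1783 + 2/11 = 1783.18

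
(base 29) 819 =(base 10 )6766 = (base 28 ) 8HI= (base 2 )1101001101110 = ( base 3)100021121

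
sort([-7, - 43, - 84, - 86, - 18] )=[ - 86, - 84, - 43,-18,- 7 ]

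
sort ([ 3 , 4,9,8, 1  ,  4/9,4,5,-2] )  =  [ - 2,  4/9, 1,3 , 4 , 4,5,8, 9 ] 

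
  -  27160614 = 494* (-54981 )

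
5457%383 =95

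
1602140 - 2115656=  - 513516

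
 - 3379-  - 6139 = 2760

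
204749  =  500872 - 296123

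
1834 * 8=14672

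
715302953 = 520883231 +194419722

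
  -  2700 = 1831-4531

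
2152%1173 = 979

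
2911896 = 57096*51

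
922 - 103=819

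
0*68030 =0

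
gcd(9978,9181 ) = 1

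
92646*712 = 65963952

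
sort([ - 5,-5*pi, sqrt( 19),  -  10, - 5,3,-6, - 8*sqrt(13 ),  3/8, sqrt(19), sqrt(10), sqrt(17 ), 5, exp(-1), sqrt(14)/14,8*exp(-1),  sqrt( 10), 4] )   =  [-8*sqrt(13 ),  -  5*pi,-10, - 6, - 5,-5,sqrt (14) /14, exp( - 1), 3/8,8*exp(- 1),3 , sqrt(10), sqrt(10 ), 4 , sqrt (17), sqrt( 19 ) , sqrt(19),5] 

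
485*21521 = 10437685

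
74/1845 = 74/1845=   0.04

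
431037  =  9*47893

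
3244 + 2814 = 6058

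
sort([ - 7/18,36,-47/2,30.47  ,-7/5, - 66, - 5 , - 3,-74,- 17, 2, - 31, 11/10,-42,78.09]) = [ - 74, - 66, - 42, - 31, - 47/2, - 17,-5, - 3, - 7/5,-7/18 , 11/10, 2,30.47,36,78.09 ]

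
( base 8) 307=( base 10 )199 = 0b11000111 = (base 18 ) b1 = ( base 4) 3013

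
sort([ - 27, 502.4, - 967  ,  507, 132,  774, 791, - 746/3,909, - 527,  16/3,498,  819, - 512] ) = [-967, - 527 ,-512 , - 746/3, - 27,16/3,132, 498,  502.4,507,774,791,819, 909 ] 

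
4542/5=4542/5 = 908.40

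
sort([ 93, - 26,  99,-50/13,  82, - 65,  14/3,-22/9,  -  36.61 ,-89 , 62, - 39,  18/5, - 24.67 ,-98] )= [-98, - 89,  -  65,  -  39,-36.61, - 26,  -  24.67, - 50/13,-22/9,18/5, 14/3,62,82,93,99] 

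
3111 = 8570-5459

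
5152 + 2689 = 7841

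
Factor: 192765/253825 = 3^1 * 5^( - 1 )*11^ ( -1 )*13^( - 1)*181^1 = 543/715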